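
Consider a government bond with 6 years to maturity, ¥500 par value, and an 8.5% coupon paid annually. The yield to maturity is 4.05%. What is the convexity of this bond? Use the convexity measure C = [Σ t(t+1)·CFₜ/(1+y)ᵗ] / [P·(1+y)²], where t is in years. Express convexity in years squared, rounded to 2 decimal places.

30.71

With y = 0.0405:
  t   CF        PV=CF/(1+0.0405)^t    t·PV        t(t+1)·PV
  1        42.50        40.8457        40.8457          81.6915
  2        42.50        39.2559        78.5118         235.5353
  3        42.50        37.7279       113.1837         452.7348
  4        42.50        36.2594       145.0376         725.1880
  5        42.50        34.8481       174.2403       1,045.4416
  6       542.50       427.5109     2,565.0657      17,955.4596
  Σ                    616.4479     3,116.8847      20,496.0508
P = 616.4479.
Convexity = Σ t(t+1)·PV / [P·(1+y)²] = 20,496.0508 / (616.4479 × 1.082640) = 30.71069.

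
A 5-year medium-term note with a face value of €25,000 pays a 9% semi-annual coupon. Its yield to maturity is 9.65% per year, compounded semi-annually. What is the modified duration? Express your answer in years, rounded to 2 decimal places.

3.93 years

Periodic yield y = 0.04825. First find Macaulay duration:
  t   CF        PV=CF/(1+0.04825)^t    t·PV
  1     1,125.00     1,073.2173     1,073.2173
  2     1,125.00     1,023.8180     2,047.6361
  3     1,125.00       976.6926     2,930.0779
  4     1,125.00       931.7363     3,726.9454
  5     1,125.00       888.8494     4,444.2468
  6     1,125.00       847.9364     5,087.6186
  7     1,125.00       808.9067     5,662.3468
  8     1,125.00       771.6734     6,173.3875
  9     1,125.00       736.1540     6,625.3861
  10   26,125.00    16,308.2586   163,082.5856
  Σ                 24,367.2428   200,853.4481
P = 24,367.2428; Macaulay duration = 200,853.4481 / 24,367.2428 = 8.24276 half-year periods = 4.12138 years.
Modified duration = D_Mac / (1 + y) = 4.12138 / 1.04825 = 3.93168 years.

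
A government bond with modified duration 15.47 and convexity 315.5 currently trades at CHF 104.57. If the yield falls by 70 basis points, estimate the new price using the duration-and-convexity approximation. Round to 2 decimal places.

Duration effect: -D_mod·Δy = -15.47 × (-0.007) = +0.108290
Convexity effect: ½·C·(Δy)² = 0.5 × 315.5 × (-0.007)² = +0.00772975
ΔP/P ≈ +0.108290 + 0.00772975 = +0.11601975
New price ≈ 104.57 × (1 + 0.11601975) = 116.7021852575.

CHF 116.70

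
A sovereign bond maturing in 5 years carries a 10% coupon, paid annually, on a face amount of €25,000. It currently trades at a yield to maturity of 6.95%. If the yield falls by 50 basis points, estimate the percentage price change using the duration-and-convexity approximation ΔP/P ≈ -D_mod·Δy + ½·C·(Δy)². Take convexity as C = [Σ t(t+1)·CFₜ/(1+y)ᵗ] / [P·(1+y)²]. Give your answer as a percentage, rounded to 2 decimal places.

+2.00%

With y = 0.0695:
  t   CF        PV=CF/(1+0.0695)^t    t·PV        t(t+1)·PV
  1     2,500.00     2,337.5409     2,337.5409       4,675.0818
  2     2,500.00     2,185.6390     4,371.2780      13,113.8340
  3     2,500.00     2,043.6082     6,130.8247      24,523.2987
  4     2,500.00     1,910.8071     7,643.2285      38,216.1426
  5    27,500.00    19,652.9953    98,264.9763     589,589.8576
  Σ                 28,130.5905   118,747.8484     670,118.2147
P = 28,130.5905; D_Mac = 4.22131 yrs; D_mod = 3.94699 yrs; C = 20.82625.
Duration effect: -3.94699 × (-0.005) = +0.019735
Convexity effect: 0.5 × 20.82625 × (-0.005)² = +0.0002603
ΔP/P ≈ +0.019735 + 0.0002603 = +0.019995 = +1.9995%.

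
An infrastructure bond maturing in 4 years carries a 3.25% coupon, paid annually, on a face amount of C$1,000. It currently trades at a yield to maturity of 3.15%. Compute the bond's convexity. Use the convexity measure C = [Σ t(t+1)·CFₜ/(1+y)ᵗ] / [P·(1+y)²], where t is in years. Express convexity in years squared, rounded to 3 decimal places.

With y = 0.0315:
  t   CF        PV=CF/(1+0.0315)^t    t·PV        t(t+1)·PV
  1        32.50        31.5075        31.5075          63.0150
  2        32.50        30.5453        61.0907         183.2720
  3        32.50        29.6125        88.8376         355.3505
  4     1,032.50       912.0384     3,648.1537      18,240.7683
  Σ                  1,003.7038     3,829.5895      18,842.4058
P = 1,003.7038.
Convexity = Σ t(t+1)·PV / [P·(1+y)²] = 18,842.4058 / (1,003.7038 × 1.063992) = 17.64381.

17.644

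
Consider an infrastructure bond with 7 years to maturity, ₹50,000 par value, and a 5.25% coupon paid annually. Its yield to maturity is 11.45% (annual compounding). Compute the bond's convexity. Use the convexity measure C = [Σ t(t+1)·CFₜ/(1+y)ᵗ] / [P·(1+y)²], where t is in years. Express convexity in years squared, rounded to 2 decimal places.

With y = 0.1145:
  t   CF        PV=CF/(1+0.1145)^t    t·PV        t(t+1)·PV
  1     2,625.00     2,355.3163     2,355.3163       4,710.6326
  2     2,625.00     2,113.3390     4,226.6779      12,680.0338
  3     2,625.00     1,896.2216     5,688.6648      22,754.6592
  4     2,625.00     1,701.4101     6,805.6406      34,028.2028
  5     2,625.00     1,526.6130     7,633.0648      45,798.3887
  6     2,625.00     1,369.7738     8,218.6431      57,530.5017
  7    52,625.00    24,639.4835   172,476.3842   1,379,811.0739
  Σ                 35,602.1573   207,404.3917   1,557,313.4927
P = 35,602.1573.
Convexity = Σ t(t+1)·PV / [P·(1+y)²] = 1,557,313.4927 / (35,602.1573 × 1.242110) = 35.21596.

35.22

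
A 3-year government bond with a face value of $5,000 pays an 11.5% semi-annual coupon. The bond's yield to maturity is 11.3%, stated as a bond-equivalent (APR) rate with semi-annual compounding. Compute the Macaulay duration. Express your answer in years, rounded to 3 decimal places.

2.622 years

Periodic yield y = 0.0565. Discount each cash flow and weight by its period:
  t   CF        PV=CF/(1+0.0565)^t    t·PV
  1       287.50       272.1249       272.1249
  2       287.50       257.5721       515.1442
  3       287.50       243.7976       731.3927
  4       287.50       230.7596       923.0385
  5       287.50       218.4190     1,092.0948
  6     5,287.50     3,802.1861    22,813.1167
  Σ                  5,024.8593    26,346.9119
Price P = Σ PV = 5,024.8593.
Macaulay duration = Σ(t·PV) / P = 26,346.9119 / 5,024.8593 = 5.24331 half-year periods.
In years: 5.24331 / 2 = 2.62166 years.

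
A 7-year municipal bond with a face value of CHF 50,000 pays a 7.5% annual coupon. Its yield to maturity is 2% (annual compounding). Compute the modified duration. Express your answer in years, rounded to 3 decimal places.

5.782 years

Periodic yield y = 0.02. First find Macaulay duration:
  t   CF        PV=CF/(1+0.02)^t    t·PV
  1     3,750.00     3,676.4706     3,676.4706
  2     3,750.00     3,604.3829     7,208.7659
  3     3,750.00     3,533.7088    10,601.1263
  4     3,750.00     3,464.4203    13,857.6814
  5     3,750.00     3,396.4905    16,982.4527
  6     3,750.00     3,329.8927    19,979.3561
  7    53,750.00    46,792.6096   327,548.2672
  Σ                 67,797.9754   399,854.1201
P = 67,797.9754; Macaulay duration = 399,854.1201 / 67,797.9754 = 5.89773 years.
Modified duration = D_Mac / (1 + y) = 5.89773 / 1.02 = 5.78209 years.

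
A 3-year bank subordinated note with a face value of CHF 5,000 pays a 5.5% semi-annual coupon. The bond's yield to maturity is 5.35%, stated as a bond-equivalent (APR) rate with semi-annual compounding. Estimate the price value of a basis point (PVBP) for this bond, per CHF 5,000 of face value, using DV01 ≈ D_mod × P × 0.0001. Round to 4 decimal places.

Periodic yield y = 0.02675.
  t   CF        PV=CF/(1+0.02675)^t    t·PV
  1       137.50       133.9177       133.9177
  2       137.50       130.4287       260.8575
  3       137.50       127.0307       381.0920
  4       137.50       123.7211       494.8845
  5       137.50       120.4978       602.4890
  6     5,137.50     4,384.9391    26,309.6346
  Σ                  5,020.5351    28,182.8753
P = 5,020.5351; D_Mac = 5.61352 half-year periods = 2.80676 yrs; D_mod = 2.73364 yrs.
DV01 ≈ 2.73364 × 5,020.5351 × 0.0001 = 1.372431.

CHF 1.3724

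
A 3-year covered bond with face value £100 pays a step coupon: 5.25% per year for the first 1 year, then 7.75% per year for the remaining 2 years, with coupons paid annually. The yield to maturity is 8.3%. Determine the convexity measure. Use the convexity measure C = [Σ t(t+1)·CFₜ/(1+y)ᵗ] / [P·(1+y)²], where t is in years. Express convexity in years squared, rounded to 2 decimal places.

With y = 0.083:
  t   CF        PV=CF/(1+0.083)^t    t·PV        t(t+1)·PV
  1         5.25         4.8476         4.8476           9.6953
  2         7.75         6.6076        13.2152          39.6457
  3       107.75        84.8266       254.4797       1,017.9188
  Σ                     96.2818       272.5426       1,067.2598
P = 96.2818.
Convexity = Σ t(t+1)·PV / [P·(1+y)²] = 1,067.2598 / (96.2818 × 1.172889) = 9.45081.

9.45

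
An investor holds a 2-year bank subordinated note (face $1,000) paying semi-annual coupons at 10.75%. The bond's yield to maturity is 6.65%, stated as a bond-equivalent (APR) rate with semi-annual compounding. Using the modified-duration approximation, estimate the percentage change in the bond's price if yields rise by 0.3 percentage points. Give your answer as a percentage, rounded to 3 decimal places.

-0.539%

Periodic yield y = 0.03325. Modified duration first:
  t   CF        PV=CF/(1+0.03325)^t    t·PV
  1        53.75        52.0203        52.0203
  2        53.75        50.3463       100.6926
  3        53.75        48.7262       146.1785
  4     1,053.75       924.5192     3,698.0768
  Σ                  1,075.6120     3,996.9682
P = 1,075.6120; D_Mac = 3.71599 half-year periods = 1.85800 yrs; D_mod = 1.85800/(1+0.03325) = 1.79821 yrs.
ΔP/P ≈ -D_mod · Δy = -1.79821 × (+0.003) = -0.005395 = -0.5395%.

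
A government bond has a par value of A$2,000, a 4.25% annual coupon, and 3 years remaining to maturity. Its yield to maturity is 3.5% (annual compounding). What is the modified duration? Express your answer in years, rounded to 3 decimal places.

2.783 years

Periodic yield y = 0.035. First find Macaulay duration:
  t   CF        PV=CF/(1+0.035)^t    t·PV
  1        85.00        82.1256        82.1256
  2        85.00        79.3484       158.6968
  3     2,085.00     1,880.5505     5,641.6516
  Σ                  2,042.0246     5,882.4740
P = 2,042.0246; Macaulay duration = 5,882.4740 / 2,042.0246 = 2.88071 years.
Modified duration = D_Mac / (1 + y) = 2.88071 / 1.035 = 2.78329 years.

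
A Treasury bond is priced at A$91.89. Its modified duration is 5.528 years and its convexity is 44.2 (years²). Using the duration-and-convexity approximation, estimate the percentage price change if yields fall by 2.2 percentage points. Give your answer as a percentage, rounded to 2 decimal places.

+13.23%

Duration effect: -D_mod·Δy = -5.528 × (-0.022) = +0.121616
Convexity effect: ½·C·(Δy)² = 0.5 × 44.2 × (-0.022)² = +0.0106964
ΔP/P ≈ +0.121616 + 0.0106964 = +0.1323124
= +13.23124%.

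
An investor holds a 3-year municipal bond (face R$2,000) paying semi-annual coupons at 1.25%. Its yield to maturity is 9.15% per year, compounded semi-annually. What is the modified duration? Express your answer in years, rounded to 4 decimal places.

2.8180 years

Periodic yield y = 0.04575. First find Macaulay duration:
  t   CF        PV=CF/(1+0.04575)^t    t·PV
  1        12.50        11.9531        11.9531
  2        12.50        11.4302        22.8604
  3        12.50        10.9302        32.7905
  4        12.50        10.4520        41.8079
  5        12.50         9.9947        49.9736
  6     2,012.50     1,538.7521     9,232.5124
  Σ                  1,593.5123     9,391.8980
P = 1,593.5123; Macaulay duration = 9,391.8980 / 1,593.5123 = 5.89383 half-year periods = 2.94692 years.
Modified duration = D_Mac / (1 + y) = 2.94692 / 1.04575 = 2.81799 years.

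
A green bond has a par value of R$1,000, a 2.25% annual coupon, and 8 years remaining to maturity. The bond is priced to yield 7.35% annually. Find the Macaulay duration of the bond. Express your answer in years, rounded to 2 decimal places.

7.27 years

Periodic yield y = 0.0735. Discount each cash flow and weight by its year:
  t   CF        PV=CF/(1+0.0735)^t    t·PV
  1        22.50        20.9595        20.9595
  2        22.50        19.5244        39.0489
  3        22.50        18.1876        54.5629
  4        22.50        16.9424        67.7695
  5        22.50        15.7824        78.9119
  6        22.50        14.7018        88.2107
  7        22.50        13.6952        95.8664
  8     1,022.50       579.7582     4,638.0659
  Σ                    699.5515     5,083.3956
Price P = Σ PV = 699.5515.
Macaulay duration = Σ(t·PV) / P = 5,083.3956 / 699.5515 = 7.26665 years.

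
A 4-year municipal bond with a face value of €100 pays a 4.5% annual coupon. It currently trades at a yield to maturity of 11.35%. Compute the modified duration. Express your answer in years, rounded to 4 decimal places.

3.3346 years

Periodic yield y = 0.1135. First find Macaulay duration:
  t   CF        PV=CF/(1+0.1135)^t    t·PV
  1         4.50         4.0413         4.0413
  2         4.50         3.6294         7.2588
  3         4.50         3.2594         9.7783
  4       104.50        67.9760       271.9039
  Σ                     78.9061       292.9822
P = 78.9061; Macaulay duration = 292.9822 / 78.9061 = 3.71305 years.
Modified duration = D_Mac / (1 + y) = 3.71305 / 1.1135 = 3.33458 years.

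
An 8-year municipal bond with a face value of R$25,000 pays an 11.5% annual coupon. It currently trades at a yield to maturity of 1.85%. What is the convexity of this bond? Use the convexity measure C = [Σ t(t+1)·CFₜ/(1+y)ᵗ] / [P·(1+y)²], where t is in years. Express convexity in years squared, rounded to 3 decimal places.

With y = 0.0185:
  t   CF        PV=CF/(1+0.0185)^t    t·PV        t(t+1)·PV
  1     2,875.00     2,822.7786     2,822.7786       5,645.5572
  2     2,875.00     2,771.5057     5,543.0115      16,629.0344
  3     2,875.00     2,721.1642     8,163.4926      32,653.9704
  4     2,875.00     2,671.7371    10,686.9483      53,434.7413
  5     2,875.00     2,623.2077    13,116.0386      78,696.2317
  6     2,875.00     2,575.5599    15,453.3592     108,173.5144
  7     2,875.00     2,528.7775    17,701.4424     141,611.5390
  8    27,875.00    24,072.8001   192,582.4008   1,733,241.6068
  Σ                 42,787.5308   266,069.4719   2,170,086.1952
P = 42,787.5308.
Convexity = Σ t(t+1)·PV / [P·(1+y)²] = 2,170,086.1952 / (42,787.5308 × 1.037342) = 48.89199.

48.892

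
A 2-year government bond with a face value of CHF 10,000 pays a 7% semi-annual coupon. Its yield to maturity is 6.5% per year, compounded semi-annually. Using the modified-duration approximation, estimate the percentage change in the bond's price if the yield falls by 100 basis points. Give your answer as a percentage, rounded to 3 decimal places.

Periodic yield y = 0.0325. Modified duration first:
  t   CF        PV=CF/(1+0.0325)^t    t·PV
  1       350.00       338.9831       338.9831
  2       350.00       328.3129       656.6258
  3       350.00       317.9786       953.9357
  4    10,350.00     9,107.1001    36,428.4003
  Σ                 10,092.3746    38,377.9448
P = 10,092.3746; D_Mac = 3.80267 half-year periods = 1.90133 yrs; D_mod = 1.90133/(1+0.0325) = 1.84149 yrs.
ΔP/P ≈ -D_mod · Δy = -1.84149 × (-0.01) = +0.018415 = +1.8415%.

+1.841%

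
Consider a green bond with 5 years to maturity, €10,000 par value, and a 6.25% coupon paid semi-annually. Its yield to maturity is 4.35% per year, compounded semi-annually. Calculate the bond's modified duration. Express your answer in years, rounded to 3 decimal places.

Periodic yield y = 0.02175. First find Macaulay duration:
  t   CF        PV=CF/(1+0.02175)^t    t·PV
  1       312.50       305.8478       305.8478
  2       312.50       299.3372       598.6745
  3       312.50       292.9652       878.8957
  4       312.50       286.7289     1,146.9155
  5       312.50       280.6253     1,403.1264
  6       312.50       274.6516     1,647.9096
  7       312.50       268.8051     1,881.6357
  8       312.50       263.0830     2,104.6643
  9       312.50       257.4828     2,317.3451
  10   10,312.50     8,316.0578    83,160.5777
  Σ                 10,845.5847    95,445.5923
P = 10,845.5847; Macaulay duration = 95,445.5923 / 10,845.5847 = 8.80041 half-year periods = 4.40021 years.
Modified duration = D_Mac / (1 + y) = 4.40021 / 1.02175 = 4.30654 years.

4.307 years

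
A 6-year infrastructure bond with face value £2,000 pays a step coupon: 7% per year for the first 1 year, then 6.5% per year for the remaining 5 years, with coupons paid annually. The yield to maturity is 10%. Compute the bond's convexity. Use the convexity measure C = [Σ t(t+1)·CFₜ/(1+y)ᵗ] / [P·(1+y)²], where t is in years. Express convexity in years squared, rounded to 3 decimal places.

27.528

With y = 0.1:
  t   CF        PV=CF/(1+0.1)^t    t·PV        t(t+1)·PV
  1       140.00       127.2727       127.2727         254.5455
  2       130.00       107.4380       214.8760         644.6281
  3       130.00        97.6709       293.0128       1,172.0511
  4       130.00        88.7917       355.1670       1,775.8350
  5       130.00        80.7198       403.5989       2,421.5932
  6     2,130.00     1,202.3295     7,213.9768      50,497.8378
  Σ                  1,704.2227     8,607.9042      56,766.4906
P = 1,704.2227.
Convexity = Σ t(t+1)·PV / [P·(1+y)²] = 56,766.4906 / (1,704.2227 × 1.210000) = 27.52836.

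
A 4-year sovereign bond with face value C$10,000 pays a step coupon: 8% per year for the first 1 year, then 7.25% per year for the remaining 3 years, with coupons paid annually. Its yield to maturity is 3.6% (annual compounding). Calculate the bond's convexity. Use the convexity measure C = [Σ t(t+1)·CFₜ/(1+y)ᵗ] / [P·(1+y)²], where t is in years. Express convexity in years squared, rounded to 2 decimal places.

16.30

With y = 0.036:
  t   CF        PV=CF/(1+0.036)^t    t·PV        t(t+1)·PV
  1       800.00       772.2008       772.2008       1,544.4015
  2       725.00       675.4893     1,350.9787       4,052.9360
  3       725.00       652.0167     1,956.0502       7,824.2008
  4    10,725.00     9,310.1843    37,240.7373     186,203.6865
  Σ                 11,409.8912    41,319.9669     199,625.2248
P = 11,409.8912.
Convexity = Σ t(t+1)·PV / [P·(1+y)²] = 199,625.2248 / (11,409.8912 × 1.073296) = 16.30101.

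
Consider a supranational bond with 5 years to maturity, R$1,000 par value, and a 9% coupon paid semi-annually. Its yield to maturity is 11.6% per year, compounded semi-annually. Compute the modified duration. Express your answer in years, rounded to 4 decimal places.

3.8579 years

Periodic yield y = 0.058. First find Macaulay duration:
  t   CF        PV=CF/(1+0.058)^t    t·PV
  1        45.00        42.5331        42.5331
  2        45.00        40.2014        80.4028
  3        45.00        37.9975       113.9926
  4        45.00        35.9145       143.6580
  5        45.00        33.9457       169.7283
  6        45.00        32.0847       192.5084
  7        45.00        30.3258       212.2809
  8        45.00        28.6634       229.3069
  9        45.00        27.0920       243.8282
  10    1,045.00       594.6475     5,946.4752
  Σ                    903.4057     7,374.7145
P = 903.4057; Macaulay duration = 7,374.7145 / 903.4057 = 8.16324 half-year periods = 4.08162 years.
Modified duration = D_Mac / (1 + y) = 4.08162 / 1.058 = 3.85786 years.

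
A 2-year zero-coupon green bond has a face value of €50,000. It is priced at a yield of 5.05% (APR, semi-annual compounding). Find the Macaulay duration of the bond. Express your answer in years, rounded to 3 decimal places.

2.000 years

A zero-coupon bond has a single cash flow at maturity, so its Macaulay duration equals its maturity: 2 years.
(Equivalently: 4 semi-annual periods ÷ 2 = 2 years.)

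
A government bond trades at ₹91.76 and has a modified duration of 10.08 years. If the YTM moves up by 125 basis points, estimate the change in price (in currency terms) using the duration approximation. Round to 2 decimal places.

Duration approximation: ΔP/P ≈ -D_mod · Δy = -10.08 × (+0.0125) = -0.126000.
ΔP ≈ 91.76 × (-0.126000) = -11.56176.

-₹11.56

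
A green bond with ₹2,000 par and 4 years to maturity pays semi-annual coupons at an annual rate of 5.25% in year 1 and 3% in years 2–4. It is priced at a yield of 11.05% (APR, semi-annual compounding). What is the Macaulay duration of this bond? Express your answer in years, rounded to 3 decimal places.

Periodic yield y = 0.05525. Discount each cash flow and weight by its period:
  t   CF        PV=CF/(1+0.05525)^t    t·PV
  1        52.50        49.7512        49.7512
  2        52.50        47.1464        94.2928
  3        30.00        25.5303        76.5908
  4        30.00        24.1936        96.7742
  5        30.00        22.9269       114.6343
  6        30.00        21.7265       130.3588
  7        30.00        20.5889       144.1225
  8     2,030.00     1,320.2408    10,561.9264
  Σ                  1,532.1045    11,268.4511
Price P = Σ PV = 1,532.1045.
Macaulay duration = Σ(t·PV) / P = 11,268.4511 / 1,532.1045 = 7.35488 half-year periods.
In years: 7.35488 / 2 = 3.67744 years.

3.677 years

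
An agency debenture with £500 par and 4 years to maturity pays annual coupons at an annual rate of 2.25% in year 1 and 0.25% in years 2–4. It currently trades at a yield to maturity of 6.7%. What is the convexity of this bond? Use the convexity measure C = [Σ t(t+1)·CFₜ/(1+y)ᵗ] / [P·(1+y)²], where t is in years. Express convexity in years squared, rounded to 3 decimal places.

With y = 0.067:
  t   CF        PV=CF/(1+0.067)^t    t·PV        t(t+1)·PV
  1        11.25        10.5436        10.5436          21.0872
  2         1.25         1.0979         2.1959           6.5877
  3         1.25         1.0290         3.0870          12.3480
  4       501.25       386.7201     1,546.8803       7,734.4013
  Σ                    399.3906     1,562.7067       7,774.4242
P = 399.3906.
Convexity = Σ t(t+1)·PV / [P·(1+y)²] = 7,774.4242 / (399.3906 × 1.138489) = 17.09785.

17.098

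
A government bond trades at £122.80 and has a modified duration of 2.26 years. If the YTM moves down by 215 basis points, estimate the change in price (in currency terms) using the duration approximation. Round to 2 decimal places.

Duration approximation: ΔP/P ≈ -D_mod · Δy = -2.26 × (-0.0215) = +0.048590.
ΔP ≈ 122.80 × (+0.048590) = +5.966852.

+£5.97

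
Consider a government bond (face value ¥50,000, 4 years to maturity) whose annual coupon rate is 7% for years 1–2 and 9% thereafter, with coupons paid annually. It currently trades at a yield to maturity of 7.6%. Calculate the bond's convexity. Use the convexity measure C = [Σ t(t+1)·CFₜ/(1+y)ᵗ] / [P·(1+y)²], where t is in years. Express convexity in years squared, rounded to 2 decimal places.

With y = 0.076:
  t   CF        PV=CF/(1+0.076)^t    t·PV        t(t+1)·PV
  1     3,500.00     3,252.7881     3,252.7881       6,505.5762
  2     3,500.00     3,023.0373     6,046.0745      18,138.2236
  3     4,500.00     3,612.2325    10,836.6976      43,346.7904
  4    54,500.00    40,658.1316   162,632.5263     813,162.6315
  Σ                 50,546.1895   182,768.0865     881,153.2217
P = 50,546.1895.
Convexity = Σ t(t+1)·PV / [P·(1+y)²] = 881,153.2217 / (50,546.1895 × 1.157776) = 15.05700.

15.06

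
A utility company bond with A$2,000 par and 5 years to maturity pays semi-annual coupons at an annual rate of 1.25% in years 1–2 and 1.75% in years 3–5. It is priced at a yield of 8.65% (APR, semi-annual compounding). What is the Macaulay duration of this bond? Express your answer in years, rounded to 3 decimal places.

4.811 years

Periodic yield y = 0.04325. Discount each cash flow and weight by its period:
  t   CF        PV=CF/(1+0.04325)^t    t·PV
  1        12.50        11.9818        11.9818
  2        12.50        11.4851        22.9701
  3        12.50        11.0089        33.0268
  4        12.50        10.5525        42.2101
  5        17.50        14.1611        70.8054
  6        17.50        13.5740        81.4440
  7        17.50        13.0113        91.0788
  8        17.50        12.4719        99.7748
  9        17.50        11.9548       107.5932
  10    2,017.50     1,321.0815    13,210.8150
  Σ                  1,431.2828    13,771.6999
Price P = Σ PV = 1,431.2828.
Macaulay duration = Σ(t·PV) / P = 13,771.6999 / 1,431.2828 = 9.62193 half-year periods.
In years: 9.62193 / 2 = 4.81096 years.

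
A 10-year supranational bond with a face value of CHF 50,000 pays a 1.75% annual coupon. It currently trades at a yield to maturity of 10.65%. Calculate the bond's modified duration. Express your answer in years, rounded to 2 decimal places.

Periodic yield y = 0.1065. First find Macaulay duration:
  t   CF        PV=CF/(1+0.1065)^t    t·PV
  1       875.00       790.7817       790.7817
  2       875.00       714.6694     1,429.3389
  3       875.00       645.8829     1,937.6488
  4       875.00       583.7171     2,334.8682
  5       875.00       527.5346     2,637.6731
  6       875.00       476.7597     2,860.5582
  7       875.00       430.8719     3,016.1030
  8       875.00       389.4007     3,115.2054
  9       875.00       351.9211     3,167.2898
  10   50,875.00    18,492.2706   184,922.7059
  Σ                 23,403.8097   206,212.1730
P = 23,403.8097; Macaulay duration = 206,212.1730 / 23,403.8097 = 8.81105 years.
Modified duration = D_Mac / (1 + y) = 8.81105 / 1.1065 = 7.96299 years.

7.96 years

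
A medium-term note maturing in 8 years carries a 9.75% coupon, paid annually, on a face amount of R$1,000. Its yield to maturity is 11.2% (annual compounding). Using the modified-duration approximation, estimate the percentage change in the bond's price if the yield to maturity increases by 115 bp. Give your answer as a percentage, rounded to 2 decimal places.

-6.02%

Periodic yield y = 0.112. Modified duration first:
  t   CF        PV=CF/(1+0.112)^t    t·PV
  1        97.50        87.6799        87.6799
  2        97.50        78.8488       157.6976
  3        97.50        70.9072       212.7216
  4        97.50        63.7655       255.0618
  5        97.50        57.3430       286.7152
  6        97.50        51.5675       309.4049
  7        97.50        46.3736       324.6154
  8     1,097.50       469.4250     3,755.4001
  Σ                    925.9105     5,389.2964
P = 925.9105; D_Mac = 5.82054 yrs; D_mod = 5.82054/(1+0.112) = 5.23430 yrs.
ΔP/P ≈ -D_mod · Δy = -5.23430 × (+0.0115) = -0.060194 = -6.0194%.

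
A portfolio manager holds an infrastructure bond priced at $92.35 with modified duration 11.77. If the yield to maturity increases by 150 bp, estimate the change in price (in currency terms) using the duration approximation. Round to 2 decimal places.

-$16.30

Duration approximation: ΔP/P ≈ -D_mod · Δy = -11.77 × (+0.015) = -0.176550.
ΔP ≈ 92.35 × (-0.176550) = -16.3043925.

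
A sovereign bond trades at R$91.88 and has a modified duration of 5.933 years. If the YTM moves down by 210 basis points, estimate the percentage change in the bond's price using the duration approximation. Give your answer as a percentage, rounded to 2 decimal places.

Duration approximation: ΔP/P ≈ -D_mod · Δy = -5.933 × (-0.021) = +0.124593.
As a percentage: +12.4593%.

+12.46%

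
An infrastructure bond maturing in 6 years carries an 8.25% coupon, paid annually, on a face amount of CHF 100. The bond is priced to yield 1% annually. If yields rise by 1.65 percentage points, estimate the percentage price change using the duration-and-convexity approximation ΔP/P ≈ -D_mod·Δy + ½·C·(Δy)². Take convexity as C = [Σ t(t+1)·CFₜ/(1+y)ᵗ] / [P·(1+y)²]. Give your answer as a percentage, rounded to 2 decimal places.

-7.96%

With y = 0.01:
  t   CF        PV=CF/(1+0.01)^t    t·PV        t(t+1)·PV
  1         8.25         8.1683         8.1683          16.3366
  2         8.25         8.0874        16.1749          48.5247
  3         8.25         8.0074        24.0221          96.0884
  4         8.25         7.9281        31.7124         158.5618
  5         8.25         7.8496        39.2480         235.4878
  6       108.25       101.9764       611.8584       4,283.0087
  Σ                    142.0172       731.1840       4,838.0079
P = 142.0172; D_Mac = 5.14856 yrs; D_mod = 5.09758 yrs; C = 33.39511.
Duration effect: -5.09758 × (+0.0165) = -0.084110
Convexity effect: 0.5 × 33.39511 × (0.0165)² = +0.0045459
ΔP/P ≈ -0.084110 + 0.0045459 = -0.079564 = -7.9564%.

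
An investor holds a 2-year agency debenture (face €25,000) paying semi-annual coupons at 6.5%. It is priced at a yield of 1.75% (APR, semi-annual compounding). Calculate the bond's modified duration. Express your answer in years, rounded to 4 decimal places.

1.8955 years

Periodic yield y = 0.00875. First find Macaulay duration:
  t   CF        PV=CF/(1+0.00875)^t    t·PV
  1       812.50       805.4523       805.4523
  2       812.50       798.4657     1,596.9314
  3       812.50       791.5397     2,374.6192
  4    25,812.50    24,928.4846    99,713.9383
  Σ                 27,323.9423   104,490.9412
P = 27,323.9423; Macaulay duration = 104,490.9412 / 27,323.9423 = 3.82415 half-year periods = 1.91208 years.
Modified duration = D_Mac / (1 + y) = 1.91208 / 1.00875 = 1.89549 years.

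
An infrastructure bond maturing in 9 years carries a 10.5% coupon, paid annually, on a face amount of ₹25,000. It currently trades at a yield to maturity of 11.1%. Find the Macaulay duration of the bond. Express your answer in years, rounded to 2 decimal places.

6.19 years

Periodic yield y = 0.111. Discount each cash flow and weight by its year:
  t   CF        PV=CF/(1+0.111)^t    t·PV
  1     2,625.00     2,362.7363     2,362.7363
  2     2,625.00     2,126.6753     4,253.3506
  3     2,625.00     1,914.1992     5,742.5976
  4     2,625.00     1,722.9516     6,891.8063
  5     2,625.00     1,550.8115     7,754.0575
  6     2,625.00     1,395.8699     8,375.2196
  7     2,625.00     1,256.4086     8,794.8601
  8     2,625.00     1,130.8808     9,047.0465
  9    27,625.00    10,712.1281    96,409.1526
  Σ                 24,172.6613   149,630.8272
Price P = Σ PV = 24,172.6613.
Macaulay duration = Σ(t·PV) / P = 149,630.8272 / 24,172.6613 = 6.19008 years.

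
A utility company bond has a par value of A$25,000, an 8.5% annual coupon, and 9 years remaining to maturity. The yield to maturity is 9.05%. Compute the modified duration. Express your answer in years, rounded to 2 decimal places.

6.05 years

Periodic yield y = 0.0905. First find Macaulay duration:
  t   CF        PV=CF/(1+0.0905)^t    t·PV
  1     2,125.00     1,948.6474     1,948.6474
  2     2,125.00     1,786.9302     3,573.8604
  3     2,125.00     1,638.6339     4,915.9016
  4     2,125.00     1,502.6445     6,010.5781
  5     2,125.00     1,377.9409     6,889.7044
  6     2,125.00     1,263.5863     7,581.5179
  7     2,125.00     1,158.7220     8,111.0539
  8     2,125.00     1,062.5603     8,500.4822
  9    27,125.00    12,437.6611   111,938.9495
  Σ                 24,177.3265   159,470.6955
P = 24,177.3265; Macaulay duration = 159,470.6955 / 24,177.3265 = 6.59588 years.
Modified duration = D_Mac / (1 + y) = 6.59588 / 1.0905 = 6.04849 years.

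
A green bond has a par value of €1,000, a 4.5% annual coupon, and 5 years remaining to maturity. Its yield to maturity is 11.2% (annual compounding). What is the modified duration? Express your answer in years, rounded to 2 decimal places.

Periodic yield y = 0.112. First find Macaulay duration:
  t   CF        PV=CF/(1+0.112)^t    t·PV
  1        45.00        40.4676        40.4676
  2        45.00        36.3917        72.7835
  3        45.00        32.7264        98.1792
  4        45.00        29.4302       117.7208
  5     1,045.00       614.5997     3,072.9986
  Σ                    753.6157     3,402.1497
P = 753.6157; Macaulay duration = 3,402.1497 / 753.6157 = 4.51444 years.
Modified duration = D_Mac / (1 + y) = 4.51444 / 1.112 = 4.05974 years.

4.06 years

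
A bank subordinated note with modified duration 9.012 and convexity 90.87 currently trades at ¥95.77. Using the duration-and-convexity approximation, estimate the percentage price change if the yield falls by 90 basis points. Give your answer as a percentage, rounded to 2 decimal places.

+8.48%

Duration effect: -D_mod·Δy = -9.012 × (-0.009) = +0.081108
Convexity effect: ½·C·(Δy)² = 0.5 × 90.87 × (-0.009)² = +0.003680235
ΔP/P ≈ +0.081108 + 0.003680235 = +0.084788235
= +8.4788235%.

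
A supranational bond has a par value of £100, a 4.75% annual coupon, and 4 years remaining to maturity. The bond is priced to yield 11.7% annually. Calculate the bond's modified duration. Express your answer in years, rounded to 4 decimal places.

Periodic yield y = 0.117. First find Macaulay duration:
  t   CF        PV=CF/(1+0.117)^t    t·PV
  1         4.75         4.2525         4.2525
  2         4.75         3.8070         7.6141
  3         4.75         3.4083        10.2248
  4       104.75        67.2886       269.1543
  Σ                     78.7563       291.2457
P = 78.7563; Macaulay duration = 291.2457 / 78.7563 = 3.69806 years.
Modified duration = D_Mac / (1 + y) = 3.69806 / 1.117 = 3.31071 years.

3.3107 years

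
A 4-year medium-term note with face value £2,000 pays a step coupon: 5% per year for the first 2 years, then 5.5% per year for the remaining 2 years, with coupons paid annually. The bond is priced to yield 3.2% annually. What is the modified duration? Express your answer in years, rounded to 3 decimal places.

3.615 years

Periodic yield y = 0.032. First find Macaulay duration:
  t   CF        PV=CF/(1+0.032)^t    t·PV
  1       100.00        96.8992        96.8992
  2       100.00        93.8946       187.7892
  3       110.00       100.0815       300.2444
  4     2,110.00     1,860.2172     7,440.8690
  Σ                  2,151.0925     8,025.8018
P = 2,151.0925; Macaulay duration = 8,025.8018 / 2,151.0925 = 3.73104 years.
Modified duration = D_Mac / (1 + y) = 3.73104 / 1.032 = 3.61534 years.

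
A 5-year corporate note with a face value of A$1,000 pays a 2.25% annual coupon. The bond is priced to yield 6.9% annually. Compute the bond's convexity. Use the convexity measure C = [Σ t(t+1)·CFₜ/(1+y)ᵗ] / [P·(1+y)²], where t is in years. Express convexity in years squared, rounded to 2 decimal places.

24.56

With y = 0.069:
  t   CF        PV=CF/(1+0.069)^t    t·PV        t(t+1)·PV
  1        22.50        21.0477        21.0477          42.0954
  2        22.50        19.6892        39.3783         118.1349
  3        22.50        18.4183        55.2549         221.0195
  4        22.50        17.2295        68.9178         344.5892
  5     1,022.50       732.4446     3,662.2231      21,973.3385
  Σ                    808.8292     3,846.8218      22,699.1776
P = 808.8292.
Convexity = Σ t(t+1)·PV / [P·(1+y)²] = 22,699.1776 / (808.8292 × 1.142761) = 24.55828.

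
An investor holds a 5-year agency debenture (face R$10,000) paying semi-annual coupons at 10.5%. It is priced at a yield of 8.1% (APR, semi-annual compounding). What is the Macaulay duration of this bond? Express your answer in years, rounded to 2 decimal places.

Periodic yield y = 0.0405. Discount each cash flow and weight by its period:
  t   CF        PV=CF/(1+0.0405)^t    t·PV
  1       525.00       504.5651       504.5651
  2       525.00       484.9256       969.8513
  3       525.00       466.0506     1,398.1517
  4       525.00       447.9102     1,791.6409
  5       525.00       430.4759     2,152.3797
  6       525.00       413.7203     2,482.3216
  7       525.00       397.6168     2,783.3175
  8       525.00       382.1401     3,057.1209
  9       525.00       367.2658     3,305.3926
  10   10,525.00     7,076.2189    70,762.1890
  Σ                 10,970.8894    89,206.9302
Price P = Σ PV = 10,970.8894.
Macaulay duration = Σ(t·PV) / P = 89,206.9302 / 10,970.8894 = 8.13124 half-year periods.
In years: 8.13124 / 2 = 4.06562 years.

4.07 years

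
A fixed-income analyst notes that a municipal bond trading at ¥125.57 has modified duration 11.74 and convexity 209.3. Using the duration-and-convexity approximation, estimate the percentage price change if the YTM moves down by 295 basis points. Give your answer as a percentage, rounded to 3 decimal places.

+43.740%

Duration effect: -D_mod·Δy = -11.74 × (-0.0295) = +0.346330
Convexity effect: ½·C·(Δy)² = 0.5 × 209.3 × (-0.0295)² = +0.0910716625
ΔP/P ≈ +0.346330 + 0.0910716625 = +0.4374016625
= +43.74016625%.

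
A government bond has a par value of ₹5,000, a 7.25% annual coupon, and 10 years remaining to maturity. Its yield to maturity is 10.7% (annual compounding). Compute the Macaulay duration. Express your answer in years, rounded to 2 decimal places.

Periodic yield y = 0.107. Discount each cash flow and weight by its year:
  t   CF        PV=CF/(1+0.107)^t    t·PV
  1       362.50       327.4616       327.4616
  2       362.50       295.8099       591.6199
  3       362.50       267.2177       801.6530
  4       362.50       241.3890       965.5561
  5       362.50       218.0569     1,090.2847
  6       362.50       196.9801     1,181.8804
  7       362.50       177.9404     1,245.5831
  8       362.50       160.7411     1,285.9291
  9       362.50       145.2043     1,306.8385
  10    5,362.50     1,940.3992    19,403.9924
  Σ                  3,971.2003    28,200.7988
Price P = Σ PV = 3,971.2003.
Macaulay duration = Σ(t·PV) / P = 28,200.7988 / 3,971.2003 = 7.10133 years.

7.10 years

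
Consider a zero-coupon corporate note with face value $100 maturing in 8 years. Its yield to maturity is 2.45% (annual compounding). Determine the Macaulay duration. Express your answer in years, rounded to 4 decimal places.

A zero-coupon bond has a single cash flow at maturity, so its Macaulay duration equals its maturity: 8 years.

8.0000 years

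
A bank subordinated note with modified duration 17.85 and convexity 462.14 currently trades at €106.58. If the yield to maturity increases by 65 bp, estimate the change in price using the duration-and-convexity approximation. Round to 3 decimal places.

Duration effect: -D_mod·Δy = -17.85 × (+0.0065) = -0.116025
Convexity effect: ½·C·(Δy)² = 0.5 × 462.14 × (0.0065)² = +0.0097627075
ΔP/P ≈ -0.116025 + 0.0097627075 = -0.1062622925
ΔP ≈ 106.58 × (-0.1062622925) = -11.32543513465.

-€11.325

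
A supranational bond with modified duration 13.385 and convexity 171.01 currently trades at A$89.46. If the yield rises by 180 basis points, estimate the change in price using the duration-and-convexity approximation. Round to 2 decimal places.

Duration effect: -D_mod·Δy = -13.385 × (+0.018) = -0.240930
Convexity effect: ½·C·(Δy)² = 0.5 × 171.01 × (0.018)² = +0.02770362
ΔP/P ≈ -0.240930 + 0.02770362 = -0.21322638
ΔP ≈ 89.46 × (-0.21322638) = -19.0752319548.

-A$19.08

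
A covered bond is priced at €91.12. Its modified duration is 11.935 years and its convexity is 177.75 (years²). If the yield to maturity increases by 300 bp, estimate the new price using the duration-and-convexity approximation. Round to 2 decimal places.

€65.78

Duration effect: -D_mod·Δy = -11.935 × (+0.03) = -0.358050
Convexity effect: ½·C·(Δy)² = 0.5 × 177.75 × (0.03)² = +0.0799875
ΔP/P ≈ -0.358050 + 0.0799875 = -0.2780625
New price ≈ 91.12 × (1 - 0.2780625) = 65.782945.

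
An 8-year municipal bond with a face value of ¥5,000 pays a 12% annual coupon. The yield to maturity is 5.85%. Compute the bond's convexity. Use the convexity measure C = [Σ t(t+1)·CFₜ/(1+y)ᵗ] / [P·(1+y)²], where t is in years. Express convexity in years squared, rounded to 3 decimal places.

With y = 0.0585:
  t   CF        PV=CF/(1+0.0585)^t    t·PV        t(t+1)·PV
  1       600.00       566.8399       566.8399       1,133.6797
  2       600.00       535.5124     1,071.0248       3,213.0744
  3       600.00       505.9163     1,517.7489       6,070.9955
  4       600.00       477.9559     1,911.8235       9,559.1174
  5       600.00       451.5407     2,257.7037      13,546.2221
  6       600.00       426.5855     2,559.5129      17,916.5905
  7       600.00       403.0094     2,821.0660      22,568.5284
  8     5,600.00     3,553.5393    28,428.3147     255,854.8327
  Σ                  6,920.8994    41,134.0344     329,863.0407
P = 6,920.8994.
Convexity = Σ t(t+1)·PV / [P·(1+y)²] = 329,863.0407 / (6,920.8994 × 1.120422) = 42.53921.

42.539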